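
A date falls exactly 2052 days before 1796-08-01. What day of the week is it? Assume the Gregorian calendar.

Aug 1, 1796 is a Monday.
2052 mod 7 = 1, so 2052 days before a Monday is Monday − 1 = Sunday.

Sunday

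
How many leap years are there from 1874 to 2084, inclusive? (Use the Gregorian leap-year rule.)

Multiples of 4 in [1874,2084]: 53.
Of those, multiples of 100: 2 (not leap unless ÷400).
Multiples of 400: 1.
Leap years = 53 − 2 + 1 = 52.

52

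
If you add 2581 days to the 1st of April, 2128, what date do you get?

April 26, 2135

+365 (one year) → Apr 1, 2129 (2216 left).
+365 (one year) → Apr 1, 2130 (1851 left).
+365 (one year) → Apr 1, 2131 (1486 left).
+366 (one year; includes Feb 29, 2132) → Apr 1, 2132 (1120 left).
+365 (one year) → Apr 1, 2133 (755 left).
+365 (one year) → Apr 1, 2134 (390 left).
Apr has 30 days: +30 → May 1, 2134 (360 left).
May has 31 days: +31 → Jun 1, 2134 (329 left).
Jun has 30 days: +30 → Jul 1, 2134 (299 left).
Jul has 31 days: +31 → Aug 1, 2134 (268 left).
Aug has 31 days: +31 → Sep 1, 2134 (237 left).
Sep has 30 days: +30 → Oct 1, 2134 (207 left).
Oct has 31 days: +31 → Nov 1, 2134 (176 left).
Nov has 30 days: +30 → Dec 1, 2134 (146 left).
Dec has 31 days: +31 → Jan 1, 2135 (115 left).
Jan has 31 days: +31 → Feb 1, 2135 (84 left).
Feb has 28 days: +28 → Mar 1, 2135 (56 left).
Mar has 31 days: +31 → Apr 1, 2135 (25 left).
+25 → Apr 26, 2135.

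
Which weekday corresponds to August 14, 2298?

Sunday

Doomsday rule: the anchor day for the 2200s is Friday. For year 98: 98÷12 = 8 r 2, and 2÷4 = 0, so 8+2+0 = 10.
Friday + 10 ≡ Monday — that's 2298's doomsday.
In August the doomsday date is Aug 8.
Aug 14 is 6 days after Aug 8; 6 mod 7 = 6, so Monday + 6 = Sunday.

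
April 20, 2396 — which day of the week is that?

Saturday

Doomsday rule: the anchor day for the 2300s is Wednesday. For year 96: 96÷12 = 8 r 0, and 0÷4 = 0, so 8+0+0 = 8.
Wednesday + 8 ≡ Thursday — that's 2396's doomsday.
In April the doomsday date is Apr 4.
Apr 20 is 16 days after Apr 4; 16 mod 7 = 2, so Thursday + 2 = Saturday.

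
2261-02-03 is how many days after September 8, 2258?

879

Sep 8, 2258 → Sep 8, 2259: 365 days.
Sep 8, 2259 → Sep 8, 2260: 366 days (Feb 29, 2260 is in that span).
Sep 8, 2260 → Oct 8, 2260: 30 days (September has 30).
Oct 8, 2260 → Nov 8, 2260: 31 days (October has 31).
Nov 8, 2260 → Dec 8, 2260: 30 days (November has 30).
Dec 8, 2260 → Jan 8, 2261: 31 days (December has 31).
Jan 8, 2261 → Feb 3, 2261: 26 days.
Total: 879 days.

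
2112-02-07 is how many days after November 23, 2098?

4823

Nov 23, 2098 → Nov 23, 2099: 365 days.
Nov 23, 2099 → Nov 23, 2100: 365 days.
Nov 23, 2100 → Nov 23, 2101: 365 days.
Nov 23, 2101 → Nov 23, 2102: 365 days.
Nov 23, 2102 → Nov 23, 2103: 365 days.
Nov 23, 2103 → Nov 23, 2104: 366 days (Feb 29, 2104 is in that span).
Nov 23, 2104 → Nov 23, 2105: 365 days.
Nov 23, 2105 → Nov 23, 2106: 365 days.
Nov 23, 2106 → Nov 23, 2107: 365 days.
Nov 23, 2107 → Nov 23, 2108: 366 days (Feb 29, 2108 is in that span).
Nov 23, 2108 → Nov 23, 2109: 365 days.
Nov 23, 2109 → Nov 23, 2110: 365 days.
Nov 23, 2110 → Nov 23, 2111: 365 days.
Nov 23, 2111 → Dec 23, 2111: 30 days (November has 30).
Dec 23, 2111 → Jan 23, 2112: 31 days (December has 31).
Jan 23, 2112 → Feb 7, 2112: 15 days.
Total: 4823 days.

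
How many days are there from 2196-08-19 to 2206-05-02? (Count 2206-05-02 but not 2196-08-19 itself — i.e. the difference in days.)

Aug 19, 2196 → Aug 19, 2197: 365 days.
Aug 19, 2197 → Aug 19, 2198: 365 days.
Aug 19, 2198 → Aug 19, 2199: 365 days.
Aug 19, 2199 → Aug 19, 2200: 365 days.
Aug 19, 2200 → Aug 19, 2201: 365 days.
Aug 19, 2201 → Aug 19, 2202: 365 days.
Aug 19, 2202 → Aug 19, 2203: 365 days.
Aug 19, 2203 → Aug 19, 2204: 366 days (Feb 29, 2204 is in that span).
Aug 19, 2204 → Aug 19, 2205: 365 days.
Aug 19, 2205 → Sep 19, 2205: 31 days (August has 31).
Sep 19, 2205 → Oct 19, 2205: 30 days (September has 30).
Oct 19, 2205 → Nov 19, 2205: 31 days (October has 31).
Nov 19, 2205 → Dec 19, 2205: 30 days (November has 30).
Dec 19, 2205 → Jan 19, 2206: 31 days (December has 31).
Jan 19, 2206 → Feb 19, 2206: 31 days (January has 31).
Feb 19, 2206 → Mar 19, 2206: 28 days (February has 28).
Mar 19, 2206 → Apr 19, 2206: 31 days (March has 31).
Apr 19, 2206 → May 2, 2206: 13 days.
Total: 3542 days.

3542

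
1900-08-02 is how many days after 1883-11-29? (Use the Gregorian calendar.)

Nov 29, 1883 → Nov 29, 1884: 366 days (Feb 29, 1884 is in that span).
Nov 29, 1884 → Nov 29, 1885: 365 days.
Nov 29, 1885 → Nov 29, 1886: 365 days.
Nov 29, 1886 → Nov 29, 1887: 365 days.
Nov 29, 1887 → Nov 29, 1888: 366 days (Feb 29, 1888 is in that span).
Nov 29, 1888 → Nov 29, 1889: 365 days.
Nov 29, 1889 → Nov 29, 1890: 365 days.
Nov 29, 1890 → Nov 29, 1891: 365 days.
Nov 29, 1891 → Nov 29, 1892: 366 days (Feb 29, 1892 is in that span).
Nov 29, 1892 → Nov 29, 1893: 365 days.
Nov 29, 1893 → Nov 29, 1894: 365 days.
Nov 29, 1894 → Nov 29, 1895: 365 days.
Nov 29, 1895 → Nov 29, 1896: 366 days (Feb 29, 1896 is in that span).
Nov 29, 1896 → Nov 29, 1897: 365 days.
Nov 29, 1897 → Nov 29, 1898: 365 days.
Nov 29, 1898 → Nov 29, 1899: 365 days.
Nov 29, 1899 → Dec 29, 1899: 30 days (November has 30).
Dec 29, 1899 → Jan 29, 1900: 31 days (December has 31).
Jan 29, 1900 → Feb 28, 1900: 30 days (January has 31).
Feb 28, 1900 → Mar 28, 1900: 28 days (February has 28).
Mar 28, 1900 → Apr 28, 1900: 31 days (March has 31).
Apr 28, 1900 → May 28, 1900: 30 days (April has 30).
May 28, 1900 → Jun 28, 1900: 31 days (May has 31).
Jun 28, 1900 → Jul 28, 1900: 30 days (June has 30).
Jul 28, 1900 → Aug 2, 1900: 5 days.
Total: 6090 days.

6090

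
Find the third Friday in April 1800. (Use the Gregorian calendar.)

April 18, 1800

April 1, 1800 is a Tuesday.
The first Friday is therefore April 4 (3 days later).
The third Friday is 4 + 2×7 = April 18.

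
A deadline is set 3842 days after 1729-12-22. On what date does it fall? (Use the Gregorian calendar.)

June 29, 1740

+365 (one year) → Dec 22, 1730 (3477 left).
+365 (one year) → Dec 22, 1731 (3112 left).
+366 (one year; includes Feb 29, 1732) → Dec 22, 1732 (2746 left).
+365 (one year) → Dec 22, 1733 (2381 left).
+365 (one year) → Dec 22, 1734 (2016 left).
+365 (one year) → Dec 22, 1735 (1651 left).
+366 (one year; includes Feb 29, 1736) → Dec 22, 1736 (1285 left).
+365 (one year) → Dec 22, 1737 (920 left).
+365 (one year) → Dec 22, 1738 (555 left).
+365 (one year) → Dec 22, 1739 (190 left).
Dec has 31 days: +10 → Jan 1, 1740 (180 left).
Jan has 31 days: +31 → Feb 1, 1740 (149 left).
Feb has 29 days: +29 → Mar 1, 1740 (120 left).
Mar has 31 days: +31 → Apr 1, 1740 (89 left).
Apr has 30 days: +30 → May 1, 1740 (59 left).
May has 31 days: +31 → Jun 1, 1740 (28 left).
+28 → Jun 29, 1740.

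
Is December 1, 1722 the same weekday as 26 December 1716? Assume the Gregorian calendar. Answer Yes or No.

From Dec 26, 1716 to Dec 1, 1722 is 2166 days.
2166 mod 7 = 3, so they are different weekdays.
(Dec 26, 1716 is a Saturday; Dec 1, 1722 is a Tuesday.)

No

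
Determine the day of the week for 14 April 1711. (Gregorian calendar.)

Tuesday

Doomsday rule: the anchor day for the 1700s is Sunday. For year 11: 11÷12 = 0 r 11, and 11÷4 = 2, so 0+11+2 = 13.
Sunday + 13 ≡ Saturday — that's 1711's doomsday.
In April the doomsday date is Apr 4.
Apr 14 is 10 days after Apr 4; 10 mod 7 = 3, so Saturday + 3 = Tuesday.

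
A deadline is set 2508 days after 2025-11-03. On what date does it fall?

September 15, 2032

+365 (one year) → Nov 3, 2026 (2143 left).
+365 (one year) → Nov 3, 2027 (1778 left).
+366 (one year; includes Feb 29, 2028) → Nov 3, 2028 (1412 left).
+365 (one year) → Nov 3, 2029 (1047 left).
+365 (one year) → Nov 3, 2030 (682 left).
+365 (one year) → Nov 3, 2031 (317 left).
Nov has 30 days: +28 → Dec 1, 2031 (289 left).
Dec has 31 days: +31 → Jan 1, 2032 (258 left).
Jan has 31 days: +31 → Feb 1, 2032 (227 left).
Feb has 29 days: +29 → Mar 1, 2032 (198 left).
Mar has 31 days: +31 → Apr 1, 2032 (167 left).
Apr has 30 days: +30 → May 1, 2032 (137 left).
May has 31 days: +31 → Jun 1, 2032 (106 left).
Jun has 30 days: +30 → Jul 1, 2032 (76 left).
Jul has 31 days: +31 → Aug 1, 2032 (45 left).
Aug has 31 days: +31 → Sep 1, 2032 (14 left).
+14 → Sep 15, 2032.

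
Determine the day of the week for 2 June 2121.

Monday

Doomsday rule: the anchor day for the 2100s is Sunday. For year 21: 21÷12 = 1 r 9, and 9÷4 = 2, so 1+9+2 = 12.
Sunday + 12 ≡ Friday — that's 2121's doomsday.
In June the doomsday date is Jun 6.
Jun 2 is 4 days before Jun 6; 4 mod 7 = 4, so Friday − 4 = Monday.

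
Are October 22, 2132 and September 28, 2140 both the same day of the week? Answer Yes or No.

From Oct 22, 2132 to Sep 28, 2140 is 2898 days.
2898 mod 7 = 0, so they are the same weekday.
(Oct 22, 2132 is a Wednesday; Sep 28, 2140 is a Wednesday.)

Yes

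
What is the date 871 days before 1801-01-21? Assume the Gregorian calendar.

September 2, 1798

−365 (one year) → Jan 21, 1800 (506 left).
−365 (one year) → Jan 21, 1799 (141 left).
−21 → Dec 31, 1798 (end of Dec, 31 days; 120 left).
−31 → Nov 30, 1798 (end of Nov, 30 days; 89 left).
−30 → Oct 31, 1798 (end of Oct, 31 days; 59 left).
−31 → Sep 30, 1798 (end of Sep, 30 days; 28 left).
−28 → Sep 2, 1798.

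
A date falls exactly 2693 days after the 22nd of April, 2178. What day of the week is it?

Apr 22, 2178 is a Wednesday.
2693 mod 7 = 5, so 2693 days after a Wednesday is Wednesday + 5 = Monday.

Monday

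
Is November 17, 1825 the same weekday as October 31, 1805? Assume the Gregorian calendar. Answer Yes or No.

Yes

From Oct 31, 1805 to Nov 17, 1825 is 7322 days.
7322 mod 7 = 0, so they are the same weekday.
(Oct 31, 1805 is a Thursday; Nov 17, 1825 is a Thursday.)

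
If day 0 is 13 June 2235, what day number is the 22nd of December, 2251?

6036

Jun 13, 2235 → Jun 13, 2236: 366 days (Feb 29, 2236 is in that span).
Jun 13, 2236 → Jun 13, 2237: 365 days.
Jun 13, 2237 → Jun 13, 2238: 365 days.
Jun 13, 2238 → Jun 13, 2239: 365 days.
Jun 13, 2239 → Jun 13, 2240: 366 days (Feb 29, 2240 is in that span).
Jun 13, 2240 → Jun 13, 2241: 365 days.
Jun 13, 2241 → Jun 13, 2242: 365 days.
Jun 13, 2242 → Jun 13, 2243: 365 days.
Jun 13, 2243 → Jun 13, 2244: 366 days (Feb 29, 2244 is in that span).
Jun 13, 2244 → Jun 13, 2245: 365 days.
Jun 13, 2245 → Jun 13, 2246: 365 days.
Jun 13, 2246 → Jun 13, 2247: 365 days.
Jun 13, 2247 → Jun 13, 2248: 366 days (Feb 29, 2248 is in that span).
Jun 13, 2248 → Jun 13, 2249: 365 days.
Jun 13, 2249 → Jun 13, 2250: 365 days.
Jun 13, 2250 → Jun 13, 2251: 365 days.
Jun 13, 2251 → Jul 13, 2251: 30 days (June has 30).
Jul 13, 2251 → Aug 13, 2251: 31 days (July has 31).
Aug 13, 2251 → Sep 13, 2251: 31 days (August has 31).
Sep 13, 2251 → Oct 13, 2251: 30 days (September has 30).
Oct 13, 2251 → Nov 13, 2251: 31 days (October has 31).
Nov 13, 2251 → Dec 13, 2251: 30 days (November has 30).
Dec 13, 2251 → Dec 22, 2251: 9 days.
Total: 6036 days.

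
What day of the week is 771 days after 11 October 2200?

First find the weekday of Oct 11, 2200. Doomsday rule: the anchor day for the 2200s is Friday. For year 00: 0÷12 = 0 r 0, and 0÷4 = 0, so 0+0+0 = 0.
Friday + 0 ≡ Friday — that's 2200's doomsday.
In October the doomsday date is Oct 10.
Oct 11 is 1 day after Oct 10; 1 mod 7 = 1, so Friday + 1 = Saturday.
771 mod 7 = 1, so 771 days after a Saturday is Saturday + 1 = Sunday.

Sunday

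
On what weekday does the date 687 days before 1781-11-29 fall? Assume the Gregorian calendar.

Wednesday

Nov 29, 1781 is a Thursday.
687 mod 7 = 1, so 687 days before a Thursday is Thursday − 1 = Wednesday.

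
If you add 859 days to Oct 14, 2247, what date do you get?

+366 (one year; includes Feb 29, 2248) → Oct 14, 2248 (493 left).
+365 (one year) → Oct 14, 2249 (128 left).
Oct has 31 days: +18 → Nov 1, 2249 (110 left).
Nov has 30 days: +30 → Dec 1, 2249 (80 left).
Dec has 31 days: +31 → Jan 1, 2250 (49 left).
Jan has 31 days: +31 → Feb 1, 2250 (18 left).
+18 → Feb 19, 2250.

February 19, 2250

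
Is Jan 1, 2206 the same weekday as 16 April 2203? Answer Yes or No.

From Apr 16, 2203 to Jan 1, 2206 is 991 days.
991 mod 7 = 4, so they are different weekdays.
(Apr 16, 2203 is a Saturday; Jan 1, 2206 is a Wednesday.)

No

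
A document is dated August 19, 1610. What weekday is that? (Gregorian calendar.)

Thursday

Doomsday rule: the anchor day for the 1600s is Tuesday. For year 10: 10÷12 = 0 r 10, and 10÷4 = 2, so 0+10+2 = 12.
Tuesday + 12 ≡ Sunday — that's 1610's doomsday.
In August the doomsday date is Aug 8.
Aug 19 is 11 days after Aug 8; 11 mod 7 = 4, so Sunday + 4 = Thursday.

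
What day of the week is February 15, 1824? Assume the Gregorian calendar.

Doomsday rule: the anchor day for the 1800s is Friday. For year 24: 24÷12 = 2 r 0, and 0÷4 = 0, so 2+0+0 = 2.
Friday + 2 ≡ Sunday — that's 1824's doomsday.
In February the doomsday date is Feb 29 (1824 is a leap year (divisible by 4)).
Feb 15 is 14 days before Feb 29; 14 mod 7 = 0, so Sunday − 0 = Sunday.

Sunday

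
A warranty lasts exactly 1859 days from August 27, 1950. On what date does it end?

+365 (one year) → Aug 27, 1951 (1494 left).
+366 (one year; includes Feb 29, 1952) → Aug 27, 1952 (1128 left).
+365 (one year) → Aug 27, 1953 (763 left).
+365 (one year) → Aug 27, 1954 (398 left).
Aug has 31 days: +5 → Sep 1, 1954 (393 left).
Sep has 30 days: +30 → Oct 1, 1954 (363 left).
Oct has 31 days: +31 → Nov 1, 1954 (332 left).
Nov has 30 days: +30 → Dec 1, 1954 (302 left).
Dec has 31 days: +31 → Jan 1, 1955 (271 left).
Jan has 31 days: +31 → Feb 1, 1955 (240 left).
Feb has 28 days: +28 → Mar 1, 1955 (212 left).
Mar has 31 days: +31 → Apr 1, 1955 (181 left).
Apr has 30 days: +30 → May 1, 1955 (151 left).
May has 31 days: +31 → Jun 1, 1955 (120 left).
Jun has 30 days: +30 → Jul 1, 1955 (90 left).
Jul has 31 days: +31 → Aug 1, 1955 (59 left).
Aug has 31 days: +31 → Sep 1, 1955 (28 left).
+28 → Sep 29, 1955.

September 29, 1955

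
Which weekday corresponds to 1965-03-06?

January 1, 1965 is a Friday.
Jan 1, 1965 → Feb 1, 1965: 31 days (January has 31).
Feb 1, 1965 → Mar 1, 1965: 28 days (February has 28).
Mar 1, 1965 → Mar 6, 1965: 5 days.
Total: 64 days.
64 mod 7 = 1, so Friday + 1 = Saturday.

Saturday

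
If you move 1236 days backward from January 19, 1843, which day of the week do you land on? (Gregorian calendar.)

Sunday

Jan 19, 1843 is a Thursday.
1236 mod 7 = 4, so 1236 days before a Thursday is Thursday − 4 = Sunday.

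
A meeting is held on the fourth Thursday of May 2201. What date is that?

May 28, 2201

May 1, 2201 is a Friday.
The first Thursday is therefore May 7 (6 days later).
The fourth Thursday is 7 + 3×7 = May 28.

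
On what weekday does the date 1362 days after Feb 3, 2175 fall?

First find the weekday of Feb 3, 2175. Doomsday rule: the anchor day for the 2100s is Sunday. For year 75: 75÷12 = 6 r 3, and 3÷4 = 0, so 6+3+0 = 9.
Sunday + 9 ≡ Tuesday — that's 2175's doomsday.
In February the doomsday date is Feb 28 (2175 is not a leap year).
Feb 3 is 25 days before Feb 28; 25 mod 7 = 4, so Tuesday − 4 = Friday.
1362 mod 7 = 4, so 1362 days after a Friday is Friday + 4 = Tuesday.

Tuesday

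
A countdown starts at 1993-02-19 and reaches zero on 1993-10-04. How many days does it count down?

Feb 19, 1993 → Mar 19, 1993: 28 days (February has 28).
Mar 19, 1993 → Apr 19, 1993: 31 days (March has 31).
Apr 19, 1993 → May 19, 1993: 30 days (April has 30).
May 19, 1993 → Jun 19, 1993: 31 days (May has 31).
Jun 19, 1993 → Jul 19, 1993: 30 days (June has 30).
Jul 19, 1993 → Aug 19, 1993: 31 days (July has 31).
Aug 19, 1993 → Sep 19, 1993: 31 days (August has 31).
Sep 19, 1993 → Oct 4, 1993: 15 days.
Total: 227 days.

227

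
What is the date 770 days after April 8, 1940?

+365 (one year) → Apr 8, 1941 (405 left).
+365 (one year) → Apr 8, 1942 (40 left).
Apr has 30 days: +23 → May 1, 1942 (17 left).
+17 → May 18, 1942.

May 18, 1942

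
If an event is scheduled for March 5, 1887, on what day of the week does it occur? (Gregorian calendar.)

Saturday

January 1, 1887 is a Saturday.
Jan 1, 1887 → Feb 1, 1887: 31 days (January has 31).
Feb 1, 1887 → Mar 1, 1887: 28 days (February has 28).
Mar 1, 1887 → Mar 5, 1887: 4 days.
Total: 63 days.
63 mod 7 = 0, so Saturday + 0 = Saturday.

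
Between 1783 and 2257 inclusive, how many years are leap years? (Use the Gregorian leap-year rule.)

Multiples of 4 in [1783,2257]: 119.
Of those, multiples of 100: 5 (not leap unless ÷400).
Multiples of 400: 1.
Leap years = 119 − 5 + 1 = 115.

115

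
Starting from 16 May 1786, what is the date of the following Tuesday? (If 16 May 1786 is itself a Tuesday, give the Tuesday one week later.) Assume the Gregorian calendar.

May 16, 1786 is a Tuesday.
From Tuesday to the next Tuesday is 7 days.
May 16, 1786 + 7 = May 23, 1786.

May 23, 1786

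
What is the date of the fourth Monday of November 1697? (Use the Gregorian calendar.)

November 25, 1697

November 1, 1697 is a Friday.
The first Monday is therefore November 4 (3 days later).
The fourth Monday is 4 + 3×7 = November 25.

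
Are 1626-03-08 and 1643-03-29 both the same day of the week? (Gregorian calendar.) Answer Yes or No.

Yes

From Mar 8, 1626 to Mar 29, 1643 is 6230 days.
6230 mod 7 = 0, so they are the same weekday.
(Mar 8, 1626 is a Sunday; Mar 29, 1643 is a Sunday.)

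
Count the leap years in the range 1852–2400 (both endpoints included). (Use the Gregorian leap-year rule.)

134

Multiples of 4 in [1852,2400]: 138.
Of those, multiples of 100: 6 (not leap unless ÷400).
Multiples of 400: 2.
Leap years = 138 − 6 + 2 = 134.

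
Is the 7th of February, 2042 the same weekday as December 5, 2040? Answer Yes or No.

From Dec 5, 2040 to Feb 7, 2042 is 429 days.
429 mod 7 = 2, so they are different weekdays.
(Dec 5, 2040 is a Wednesday; Feb 7, 2042 is a Friday.)

No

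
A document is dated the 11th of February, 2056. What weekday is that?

January 1, 2056 is a Saturday.
Jan 1, 2056 → Feb 1, 2056: 31 days (January has 31).
Feb 1, 2056 → Feb 11, 2056: 10 days.
Total: 41 days.
41 mod 7 = 6, so Saturday + 6 = Friday.

Friday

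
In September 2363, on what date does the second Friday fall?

September 13, 2363

September 1, 2363 is a Sunday.
The first Friday is therefore September 6 (5 days later).
The second Friday is 6 + 1×7 = September 13.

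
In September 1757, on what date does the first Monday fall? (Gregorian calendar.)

September 5, 1757

September 1, 1757 is a Thursday.
The first Monday is therefore September 5 (4 days later).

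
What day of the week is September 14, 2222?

Doomsday rule: the anchor day for the 2200s is Friday. For year 22: 22÷12 = 1 r 10, and 10÷4 = 2, so 1+10+2 = 13.
Friday + 13 ≡ Thursday — that's 2222's doomsday.
In September the doomsday date is Sep 5.
Sep 14 is 9 days after Sep 5; 9 mod 7 = 2, so Thursday + 2 = Saturday.

Saturday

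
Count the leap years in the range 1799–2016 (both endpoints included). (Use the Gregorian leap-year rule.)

Multiples of 4 in [1799,2016]: 55.
Of those, multiples of 100: 3 (not leap unless ÷400).
Multiples of 400: 1.
Leap years = 55 − 3 + 1 = 53.

53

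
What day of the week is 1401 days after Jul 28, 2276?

First find the weekday of Jul 28, 2276. Doomsday rule: the anchor day for the 2200s is Friday. For year 76: 76÷12 = 6 r 4, and 4÷4 = 1, so 6+4+1 = 11.
Friday + 11 ≡ Tuesday — that's 2276's doomsday.
In July the doomsday date is Jul 11.
Jul 28 is 17 days after Jul 11; 17 mod 7 = 3, so Tuesday + 3 = Friday.
1401 mod 7 = 1, so 1401 days after a Friday is Friday + 1 = Saturday.

Saturday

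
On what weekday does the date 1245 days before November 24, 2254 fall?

Saturday

First find the weekday of Nov 24, 2254. Doomsday rule: the anchor day for the 2200s is Friday. For year 54: 54÷12 = 4 r 6, and 6÷4 = 1, so 4+6+1 = 11.
Friday + 11 ≡ Tuesday — that's 2254's doomsday.
In November the doomsday date is Nov 7.
Nov 24 is 17 days after Nov 7; 17 mod 7 = 3, so Tuesday + 3 = Friday.
1245 mod 7 = 6, so 1245 days before a Friday is Friday − 6 = Saturday.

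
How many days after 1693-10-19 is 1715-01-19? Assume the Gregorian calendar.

Oct 19, 1693 → Oct 19, 1694: 365 days.
Oct 19, 1694 → Oct 19, 1695: 365 days.
Oct 19, 1695 → Oct 19, 1696: 366 days (Feb 29, 1696 is in that span).
Oct 19, 1696 → Oct 19, 1697: 365 days.
Oct 19, 1697 → Oct 19, 1698: 365 days.
Oct 19, 1698 → Oct 19, 1699: 365 days.
Oct 19, 1699 → Oct 19, 1700: 365 days.
Oct 19, 1700 → Oct 19, 1701: 365 days.
Oct 19, 1701 → Oct 19, 1702: 365 days.
Oct 19, 1702 → Oct 19, 1703: 365 days.
Oct 19, 1703 → Oct 19, 1704: 366 days (Feb 29, 1704 is in that span).
Oct 19, 1704 → Oct 19, 1705: 365 days.
Oct 19, 1705 → Oct 19, 1706: 365 days.
Oct 19, 1706 → Oct 19, 1707: 365 days.
Oct 19, 1707 → Oct 19, 1708: 366 days (Feb 29, 1708 is in that span).
Oct 19, 1708 → Oct 19, 1709: 365 days.
Oct 19, 1709 → Oct 19, 1710: 365 days.
Oct 19, 1710 → Oct 19, 1711: 365 days.
Oct 19, 1711 → Oct 19, 1712: 366 days (Feb 29, 1712 is in that span).
Oct 19, 1712 → Oct 19, 1713: 365 days.
Oct 19, 1713 → Oct 19, 1714: 365 days.
Oct 19, 1714 → Nov 19, 1714: 31 days (October has 31).
Nov 19, 1714 → Dec 19, 1714: 30 days (November has 30).
Dec 19, 1714 → Jan 19, 1715: 31 days.
Total: 7761 days.

7761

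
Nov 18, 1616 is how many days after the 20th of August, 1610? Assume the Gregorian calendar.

Aug 20, 1610 → Aug 20, 1611: 365 days.
Aug 20, 1611 → Aug 20, 1612: 366 days (Feb 29, 1612 is in that span).
Aug 20, 1612 → Aug 20, 1613: 365 days.
Aug 20, 1613 → Aug 20, 1614: 365 days.
Aug 20, 1614 → Aug 20, 1615: 365 days.
Aug 20, 1615 → Aug 20, 1616: 366 days (Feb 29, 1616 is in that span).
Aug 20, 1616 → Sep 20, 1616: 31 days (August has 31).
Sep 20, 1616 → Oct 20, 1616: 30 days (September has 30).
Oct 20, 1616 → Nov 18, 1616: 29 days.
Total: 2282 days.

2282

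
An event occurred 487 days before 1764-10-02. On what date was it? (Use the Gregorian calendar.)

−366 (one year; includes Feb 29, 1764) → Oct 2, 1763 (121 left).
−2 → Sep 30, 1763 (end of Sep, 30 days; 119 left).
−30 → Aug 31, 1763 (end of Aug, 31 days; 89 left).
−31 → Jul 31, 1763 (end of Jul, 31 days; 58 left).
−31 → Jun 30, 1763 (end of Jun, 30 days; 27 left).
−27 → Jun 3, 1763.

June 3, 1763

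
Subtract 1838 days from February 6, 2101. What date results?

−365 (one year) → Feb 6, 2100 (1473 left).
−365 (one year) → Feb 6, 2099 (1108 left).
−365 (one year) → Feb 6, 2098 (743 left).
−365 (one year) → Feb 6, 2097 (378 left).
−6 → Jan 31, 2097 (end of Jan, 31 days; 372 left).
−31 → Dec 31, 2096 (end of Dec, 31 days; 341 left).
−31 → Nov 30, 2096 (end of Nov, 30 days; 310 left).
−30 → Oct 31, 2096 (end of Oct, 31 days; 280 left).
−31 → Sep 30, 2096 (end of Sep, 30 days; 249 left).
−30 → Aug 31, 2096 (end of Aug, 31 days; 219 left).
−31 → Jul 31, 2096 (end of Jul, 31 days; 188 left).
−31 → Jun 30, 2096 (end of Jun, 30 days; 157 left).
−30 → May 31, 2096 (end of May, 31 days; 127 left).
−31 → Apr 30, 2096 (end of Apr, 30 days; 96 left).
−30 → Mar 31, 2096 (end of Mar, 31 days; 66 left).
−31 → Feb 29, 2096 (end of Feb, 29 days; 35 left).
−29 → Jan 31, 2096 (end of Jan, 31 days; 6 left).
−6 → Jan 25, 2096.

January 25, 2096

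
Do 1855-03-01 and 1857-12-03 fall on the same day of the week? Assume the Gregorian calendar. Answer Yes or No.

Yes

From Mar 1, 1855 to Dec 3, 1857 is 1008 days.
1008 mod 7 = 0, so they are the same weekday.
(Mar 1, 1855 is a Thursday; Dec 3, 1857 is a Thursday.)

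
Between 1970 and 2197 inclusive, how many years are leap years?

56

Multiples of 4 in [1970,2197]: 57.
Of those, multiples of 100: 2 (not leap unless ÷400).
Multiples of 400: 1.
Leap years = 57 − 2 + 1 = 56.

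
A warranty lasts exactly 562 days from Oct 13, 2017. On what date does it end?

April 28, 2019

+365 (one year) → Oct 13, 2018 (197 left).
Oct has 31 days: +19 → Nov 1, 2018 (178 left).
Nov has 30 days: +30 → Dec 1, 2018 (148 left).
Dec has 31 days: +31 → Jan 1, 2019 (117 left).
Jan has 31 days: +31 → Feb 1, 2019 (86 left).
Feb has 28 days: +28 → Mar 1, 2019 (58 left).
Mar has 31 days: +31 → Apr 1, 2019 (27 left).
+27 → Apr 28, 2019.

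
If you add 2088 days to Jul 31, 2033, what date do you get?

April 19, 2039

+365 (one year) → Jul 31, 2034 (1723 left).
+365 (one year) → Jul 31, 2035 (1358 left).
+366 (one year; includes Feb 29, 2036) → Jul 31, 2036 (992 left).
+365 (one year) → Jul 31, 2037 (627 left).
+365 (one year) → Jul 31, 2038 (262 left).
Jul has 31 days: +1 → Aug 1, 2038 (261 left).
Aug has 31 days: +31 → Sep 1, 2038 (230 left).
Sep has 30 days: +30 → Oct 1, 2038 (200 left).
Oct has 31 days: +31 → Nov 1, 2038 (169 left).
Nov has 30 days: +30 → Dec 1, 2038 (139 left).
Dec has 31 days: +31 → Jan 1, 2039 (108 left).
Jan has 31 days: +31 → Feb 1, 2039 (77 left).
Feb has 28 days: +28 → Mar 1, 2039 (49 left).
Mar has 31 days: +31 → Apr 1, 2039 (18 left).
+18 → Apr 19, 2039.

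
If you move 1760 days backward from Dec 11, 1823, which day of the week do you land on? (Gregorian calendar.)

Monday

First find the weekday of Dec 11, 1823. Doomsday rule: the anchor day for the 1800s is Friday. For year 23: 23÷12 = 1 r 11, and 11÷4 = 2, so 1+11+2 = 14.
Friday + 14 ≡ Friday — that's 1823's doomsday.
In December the doomsday date is Dec 12.
Dec 11 is 1 day before Dec 12; 1 mod 7 = 1, so Friday − 1 = Thursday.
1760 mod 7 = 3, so 1760 days before a Thursday is Thursday − 3 = Monday.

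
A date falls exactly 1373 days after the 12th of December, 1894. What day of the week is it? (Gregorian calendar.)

Thursday

Dec 12, 1894 is a Wednesday.
1373 mod 7 = 1, so 1373 days after a Wednesday is Wednesday + 1 = Thursday.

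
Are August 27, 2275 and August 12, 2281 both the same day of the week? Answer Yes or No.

From Aug 27, 2275 to Aug 12, 2281 is 2177 days.
2177 mod 7 = 0, so they are the same weekday.
(Aug 27, 2275 is a Friday; Aug 12, 2281 is a Friday.)

Yes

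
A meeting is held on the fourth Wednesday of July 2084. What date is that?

July 26, 2084

July 1, 2084 is a Saturday.
The first Wednesday is therefore July 5 (4 days later).
The fourth Wednesday is 5 + 3×7 = July 26.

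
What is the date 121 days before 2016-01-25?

−25 → Dec 31, 2015 (end of Dec, 31 days; 96 left).
−31 → Nov 30, 2015 (end of Nov, 30 days; 65 left).
−30 → Oct 31, 2015 (end of Oct, 31 days; 35 left).
−31 → Sep 30, 2015 (end of Sep, 30 days; 4 left).
−4 → Sep 26, 2015.

September 26, 2015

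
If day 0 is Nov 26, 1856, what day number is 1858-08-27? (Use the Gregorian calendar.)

Nov 26, 1856 → Nov 26, 1857: 365 days.
Nov 26, 1857 → Dec 26, 1857: 30 days (November has 30).
Dec 26, 1857 → Jan 26, 1858: 31 days (December has 31).
Jan 26, 1858 → Feb 26, 1858: 31 days (January has 31).
Feb 26, 1858 → Mar 26, 1858: 28 days (February has 28).
Mar 26, 1858 → Apr 26, 1858: 31 days (March has 31).
Apr 26, 1858 → May 26, 1858: 30 days (April has 30).
May 26, 1858 → Jun 26, 1858: 31 days (May has 31).
Jun 26, 1858 → Jul 26, 1858: 30 days (June has 30).
Jul 26, 1858 → Aug 26, 1858: 31 days (July has 31).
Aug 26, 1858 → Aug 27, 1858: 1 days.
Total: 639 days.

639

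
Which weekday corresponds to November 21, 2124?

Tuesday

Doomsday rule: the anchor day for the 2100s is Sunday. For year 24: 24÷12 = 2 r 0, and 0÷4 = 0, so 2+0+0 = 2.
Sunday + 2 ≡ Tuesday — that's 2124's doomsday.
In November the doomsday date is Nov 7.
Nov 21 is 14 days after Nov 7; 14 mod 7 = 0, so Tuesday + 0 = Tuesday.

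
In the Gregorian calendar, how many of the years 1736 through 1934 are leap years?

Multiples of 4 in [1736,1934]: 50.
Of those, multiples of 100: 2 (not leap unless ÷400).
Multiples of 400: 0.
Leap years = 50 − 2 + 0 = 48.

48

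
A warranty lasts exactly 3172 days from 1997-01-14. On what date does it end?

September 21, 2005

+365 (one year) → Jan 14, 1998 (2807 left).
+365 (one year) → Jan 14, 1999 (2442 left).
+365 (one year) → Jan 14, 2000 (2077 left).
+366 (one year; includes Feb 29, 2000) → Jan 14, 2001 (1711 left).
+365 (one year) → Jan 14, 2002 (1346 left).
+365 (one year) → Jan 14, 2003 (981 left).
+365 (one year) → Jan 14, 2004 (616 left).
+366 (one year; includes Feb 29, 2004) → Jan 14, 2005 (250 left).
Jan has 31 days: +18 → Feb 1, 2005 (232 left).
Feb has 28 days: +28 → Mar 1, 2005 (204 left).
Mar has 31 days: +31 → Apr 1, 2005 (173 left).
Apr has 30 days: +30 → May 1, 2005 (143 left).
May has 31 days: +31 → Jun 1, 2005 (112 left).
Jun has 30 days: +30 → Jul 1, 2005 (82 left).
Jul has 31 days: +31 → Aug 1, 2005 (51 left).
Aug has 31 days: +31 → Sep 1, 2005 (20 left).
+20 → Sep 21, 2005.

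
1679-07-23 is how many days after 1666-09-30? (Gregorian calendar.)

4679

Sep 30, 1666 → Sep 30, 1667: 365 days.
Sep 30, 1667 → Sep 30, 1668: 366 days (Feb 29, 1668 is in that span).
Sep 30, 1668 → Sep 30, 1669: 365 days.
Sep 30, 1669 → Sep 30, 1670: 365 days.
Sep 30, 1670 → Sep 30, 1671: 365 days.
Sep 30, 1671 → Sep 30, 1672: 366 days (Feb 29, 1672 is in that span).
Sep 30, 1672 → Sep 30, 1673: 365 days.
Sep 30, 1673 → Sep 30, 1674: 365 days.
Sep 30, 1674 → Sep 30, 1675: 365 days.
Sep 30, 1675 → Sep 30, 1676: 366 days (Feb 29, 1676 is in that span).
Sep 30, 1676 → Sep 30, 1677: 365 days.
Sep 30, 1677 → Sep 30, 1678: 365 days.
Sep 30, 1678 → Oct 30, 1678: 30 days (September has 30).
Oct 30, 1678 → Nov 30, 1678: 31 days (October has 31).
Nov 30, 1678 → Dec 30, 1678: 30 days (November has 30).
Dec 30, 1678 → Jan 30, 1679: 31 days (December has 31).
Jan 30, 1679 → Feb 28, 1679: 29 days (January has 31).
Feb 28, 1679 → Mar 28, 1679: 28 days (February has 28).
Mar 28, 1679 → Apr 28, 1679: 31 days (March has 31).
Apr 28, 1679 → May 28, 1679: 30 days (April has 30).
May 28, 1679 → Jun 28, 1679: 31 days (May has 31).
Jun 28, 1679 → Jul 23, 1679: 25 days.
Total: 4679 days.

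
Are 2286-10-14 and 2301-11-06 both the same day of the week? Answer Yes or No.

From Oct 14, 2286 to Nov 6, 2301 is 5501 days.
5501 mod 7 = 6, so they are different weekdays.
(Oct 14, 2286 is a Thursday; Nov 6, 2301 is a Wednesday.)

No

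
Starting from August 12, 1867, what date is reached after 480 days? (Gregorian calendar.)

+366 (one year; includes Feb 29, 1868) → Aug 12, 1868 (114 left).
Aug has 31 days: +20 → Sep 1, 1868 (94 left).
Sep has 30 days: +30 → Oct 1, 1868 (64 left).
Oct has 31 days: +31 → Nov 1, 1868 (33 left).
Nov has 30 days: +30 → Dec 1, 1868 (3 left).
+3 → Dec 4, 1868.

December 4, 1868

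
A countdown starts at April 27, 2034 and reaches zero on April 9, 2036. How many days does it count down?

713

Apr 27, 2034 → Apr 27, 2035: 365 days.
Apr 27, 2035 → May 27, 2035: 30 days (April has 30).
May 27, 2035 → Jun 27, 2035: 31 days (May has 31).
Jun 27, 2035 → Jul 27, 2035: 30 days (June has 30).
Jul 27, 2035 → Aug 27, 2035: 31 days (July has 31).
Aug 27, 2035 → Sep 27, 2035: 31 days (August has 31).
Sep 27, 2035 → Oct 27, 2035: 30 days (September has 30).
Oct 27, 2035 → Nov 27, 2035: 31 days (October has 31).
Nov 27, 2035 → Dec 27, 2035: 30 days (November has 30).
Dec 27, 2035 → Jan 27, 2036: 31 days (December has 31).
Jan 27, 2036 → Feb 27, 2036: 31 days (January has 31).
Feb 27, 2036 → Mar 27, 2036: 29 days (February has 29).
Mar 27, 2036 → Apr 9, 2036: 13 days.
Total: 713 days.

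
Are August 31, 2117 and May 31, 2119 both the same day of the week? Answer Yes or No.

No

From Aug 31, 2117 to May 31, 2119 is 638 days.
638 mod 7 = 1, so they are different weekdays.
(Aug 31, 2117 is a Tuesday; May 31, 2119 is a Wednesday.)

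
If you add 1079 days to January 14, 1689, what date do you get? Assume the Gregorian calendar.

+365 (one year) → Jan 14, 1690 (714 left).
+365 (one year) → Jan 14, 1691 (349 left).
Jan has 31 days: +18 → Feb 1, 1691 (331 left).
Feb has 28 days: +28 → Mar 1, 1691 (303 left).
Mar has 31 days: +31 → Apr 1, 1691 (272 left).
Apr has 30 days: +30 → May 1, 1691 (242 left).
May has 31 days: +31 → Jun 1, 1691 (211 left).
Jun has 30 days: +30 → Jul 1, 1691 (181 left).
Jul has 31 days: +31 → Aug 1, 1691 (150 left).
Aug has 31 days: +31 → Sep 1, 1691 (119 left).
Sep has 30 days: +30 → Oct 1, 1691 (89 left).
Oct has 31 days: +31 → Nov 1, 1691 (58 left).
Nov has 30 days: +30 → Dec 1, 1691 (28 left).
+28 → Dec 29, 1691.

December 29, 1691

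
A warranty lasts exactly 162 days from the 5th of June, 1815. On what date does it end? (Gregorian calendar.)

November 14, 1815

Jun has 30 days: +26 → Jul 1, 1815 (136 left).
Jul has 31 days: +31 → Aug 1, 1815 (105 left).
Aug has 31 days: +31 → Sep 1, 1815 (74 left).
Sep has 30 days: +30 → Oct 1, 1815 (44 left).
Oct has 31 days: +31 → Nov 1, 1815 (13 left).
+13 → Nov 14, 1815.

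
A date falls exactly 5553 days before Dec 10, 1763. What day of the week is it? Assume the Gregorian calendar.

Thursday

First find the weekday of Dec 10, 1763. Doomsday rule: the anchor day for the 1700s is Sunday. For year 63: 63÷12 = 5 r 3, and 3÷4 = 0, so 5+3+0 = 8.
Sunday + 8 ≡ Monday — that's 1763's doomsday.
In December the doomsday date is Dec 12.
Dec 10 is 2 days before Dec 12; 2 mod 7 = 2, so Monday − 2 = Saturday.
5553 mod 7 = 2, so 5553 days before a Saturday is Saturday − 2 = Thursday.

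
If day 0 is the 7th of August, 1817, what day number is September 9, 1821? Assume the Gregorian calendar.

Aug 7, 1817 → Aug 7, 1818: 365 days.
Aug 7, 1818 → Aug 7, 1819: 365 days.
Aug 7, 1819 → Aug 7, 1820: 366 days (Feb 29, 1820 is in that span).
Aug 7, 1820 → Sep 7, 1820: 31 days (August has 31).
Sep 7, 1820 → Oct 7, 1820: 30 days (September has 30).
Oct 7, 1820 → Nov 7, 1820: 31 days (October has 31).
Nov 7, 1820 → Dec 7, 1820: 30 days (November has 30).
Dec 7, 1820 → Jan 7, 1821: 31 days (December has 31).
Jan 7, 1821 → Feb 7, 1821: 31 days (January has 31).
Feb 7, 1821 → Mar 7, 1821: 28 days (February has 28).
Mar 7, 1821 → Apr 7, 1821: 31 days (March has 31).
Apr 7, 1821 → May 7, 1821: 30 days (April has 30).
May 7, 1821 → Jun 7, 1821: 31 days (May has 31).
Jun 7, 1821 → Jul 7, 1821: 30 days (June has 30).
Jul 7, 1821 → Aug 7, 1821: 31 days (July has 31).
Aug 7, 1821 → Sep 7, 1821: 31 days (August has 31).
Sep 7, 1821 → Sep 9, 1821: 2 days.
Total: 1494 days.

1494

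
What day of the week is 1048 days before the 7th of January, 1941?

Thursday

Jan 7, 1941 is a Tuesday.
1048 mod 7 = 5, so 1048 days before a Tuesday is Tuesday − 5 = Thursday.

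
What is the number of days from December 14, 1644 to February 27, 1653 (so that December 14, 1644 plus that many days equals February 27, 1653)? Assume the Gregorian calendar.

Dec 14, 1644 → Dec 14, 1645: 365 days.
Dec 14, 1645 → Dec 14, 1646: 365 days.
Dec 14, 1646 → Dec 14, 1647: 365 days.
Dec 14, 1647 → Dec 14, 1648: 366 days (Feb 29, 1648 is in that span).
Dec 14, 1648 → Dec 14, 1649: 365 days.
Dec 14, 1649 → Dec 14, 1650: 365 days.
Dec 14, 1650 → Dec 14, 1651: 365 days.
Dec 14, 1651 → Dec 14, 1652: 366 days (Feb 29, 1652 is in that span).
Dec 14, 1652 → Jan 14, 1653: 31 days (December has 31).
Jan 14, 1653 → Feb 14, 1653: 31 days (January has 31).
Feb 14, 1653 → Feb 27, 1653: 13 days.
Total: 2997 days.

2997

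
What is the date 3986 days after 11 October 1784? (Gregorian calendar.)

+365 (one year) → Oct 11, 1785 (3621 left).
+365 (one year) → Oct 11, 1786 (3256 left).
+365 (one year) → Oct 11, 1787 (2891 left).
+366 (one year; includes Feb 29, 1788) → Oct 11, 1788 (2525 left).
+365 (one year) → Oct 11, 1789 (2160 left).
+365 (one year) → Oct 11, 1790 (1795 left).
+365 (one year) → Oct 11, 1791 (1430 left).
+366 (one year; includes Feb 29, 1792) → Oct 11, 1792 (1064 left).
+365 (one year) → Oct 11, 1793 (699 left).
+365 (one year) → Oct 11, 1794 (334 left).
Oct has 31 days: +21 → Nov 1, 1794 (313 left).
Nov has 30 days: +30 → Dec 1, 1794 (283 left).
Dec has 31 days: +31 → Jan 1, 1795 (252 left).
Jan has 31 days: +31 → Feb 1, 1795 (221 left).
Feb has 28 days: +28 → Mar 1, 1795 (193 left).
Mar has 31 days: +31 → Apr 1, 1795 (162 left).
Apr has 30 days: +30 → May 1, 1795 (132 left).
May has 31 days: +31 → Jun 1, 1795 (101 left).
Jun has 30 days: +30 → Jul 1, 1795 (71 left).
Jul has 31 days: +31 → Aug 1, 1795 (40 left).
Aug has 31 days: +31 → Sep 1, 1795 (9 left).
+9 → Sep 10, 1795.

September 10, 1795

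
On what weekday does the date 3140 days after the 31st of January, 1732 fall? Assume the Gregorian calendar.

Monday

First find the weekday of Jan 31, 1732. Doomsday rule: the anchor day for the 1700s is Sunday. For year 32: 32÷12 = 2 r 8, and 8÷4 = 2, so 2+8+2 = 12.
Sunday + 12 ≡ Friday — that's 1732's doomsday.
In January the doomsday date is Jan 4 (1732 is a leap year (divisible by 4)).
Jan 31 is 27 days after Jan 4; 27 mod 7 = 6, so Friday + 6 = Thursday.
3140 mod 7 = 4, so 3140 days after a Thursday is Thursday + 4 = Monday.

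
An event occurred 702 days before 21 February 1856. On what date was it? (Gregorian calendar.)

March 21, 1854

−365 (one year) → Feb 21, 1855 (337 left).
−21 → Jan 31, 1855 (end of Jan, 31 days; 316 left).
−31 → Dec 31, 1854 (end of Dec, 31 days; 285 left).
−31 → Nov 30, 1854 (end of Nov, 30 days; 254 left).
−30 → Oct 31, 1854 (end of Oct, 31 days; 224 left).
−31 → Sep 30, 1854 (end of Sep, 30 days; 193 left).
−30 → Aug 31, 1854 (end of Aug, 31 days; 163 left).
−31 → Jul 31, 1854 (end of Jul, 31 days; 132 left).
−31 → Jun 30, 1854 (end of Jun, 30 days; 101 left).
−30 → May 31, 1854 (end of May, 31 days; 71 left).
−31 → Apr 30, 1854 (end of Apr, 30 days; 40 left).
−30 → Mar 31, 1854 (end of Mar, 31 days; 10 left).
−10 → Mar 21, 1854.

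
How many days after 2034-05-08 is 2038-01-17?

May 8, 2034 → May 8, 2035: 365 days.
May 8, 2035 → May 8, 2036: 366 days (Feb 29, 2036 is in that span).
May 8, 2036 → May 8, 2037: 365 days.
May 8, 2037 → Jun 8, 2037: 31 days (May has 31).
Jun 8, 2037 → Jul 8, 2037: 30 days (June has 30).
Jul 8, 2037 → Aug 8, 2037: 31 days (July has 31).
Aug 8, 2037 → Sep 8, 2037: 31 days (August has 31).
Sep 8, 2037 → Oct 8, 2037: 30 days (September has 30).
Oct 8, 2037 → Nov 8, 2037: 31 days (October has 31).
Nov 8, 2037 → Dec 8, 2037: 30 days (November has 30).
Dec 8, 2037 → Jan 8, 2038: 31 days (December has 31).
Jan 8, 2038 → Jan 17, 2038: 9 days.
Total: 1350 days.

1350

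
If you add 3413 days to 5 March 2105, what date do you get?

+365 (one year) → Mar 5, 2106 (3048 left).
+365 (one year) → Mar 5, 2107 (2683 left).
+366 (one year; includes Feb 29, 2108) → Mar 5, 2108 (2317 left).
+365 (one year) → Mar 5, 2109 (1952 left).
+365 (one year) → Mar 5, 2110 (1587 left).
+365 (one year) → Mar 5, 2111 (1222 left).
+366 (one year; includes Feb 29, 2112) → Mar 5, 2112 (856 left).
+365 (one year) → Mar 5, 2113 (491 left).
+365 (one year) → Mar 5, 2114 (126 left).
Mar has 31 days: +27 → Apr 1, 2114 (99 left).
Apr has 30 days: +30 → May 1, 2114 (69 left).
May has 31 days: +31 → Jun 1, 2114 (38 left).
Jun has 30 days: +30 → Jul 1, 2114 (8 left).
+8 → Jul 9, 2114.

July 9, 2114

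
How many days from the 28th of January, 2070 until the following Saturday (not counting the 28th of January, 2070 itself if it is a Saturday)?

4

Jan 28, 2070 is a Tuesday.
From Tuesday to the next Saturday is 4 days.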